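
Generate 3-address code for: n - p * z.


Break into single-operator statements:
t1 = p * z
t2 = n - t1


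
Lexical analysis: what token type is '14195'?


Pattern: digits only
Type: INTEGER_LITERAL


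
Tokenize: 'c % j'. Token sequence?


Scan left to right, longest-match per lexeme
Tokens: ID(c), OP(%), ID(j)


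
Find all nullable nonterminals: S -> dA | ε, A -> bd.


A nonterminal is nullable iff some alternative derives ε (directly, or every symbol in it is nullable)
Nullable: {S}


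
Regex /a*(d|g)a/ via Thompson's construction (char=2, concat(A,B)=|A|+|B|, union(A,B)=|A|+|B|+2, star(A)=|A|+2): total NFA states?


Syntax tree has 4 char leaf(s), 1 union(s), 1 star(s)
chars contribute 4×2 = 8; each union adds +2; each star adds +2
Total: 8 + 2 + 2 = 12 states


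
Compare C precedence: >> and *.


'*' is multiplicative (level 10); '>>' is shift (level 8)
Higher level binds tighter
'*' has higher precedence than '>>'


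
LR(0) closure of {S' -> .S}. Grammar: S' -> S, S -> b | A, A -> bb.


Start: S' -> .S
For each item with dot before a nonterminal B, add B -> .γ for every B-production
Closure: [S' -> .S, S -> .b, S -> .A, A -> .bb]


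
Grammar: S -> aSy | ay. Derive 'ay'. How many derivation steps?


Derivation: S => ay
Steps: 1


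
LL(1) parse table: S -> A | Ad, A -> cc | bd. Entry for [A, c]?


For [A, c]: 'c' ∈ FIRST(cc)
Entry: A -> cc


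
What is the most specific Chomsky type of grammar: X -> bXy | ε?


Single nonterminal LHS, but b^n y^n is not regular
Classification: Type 2 (Context-Free)


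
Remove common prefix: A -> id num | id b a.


Common prefix: 'id'
Factored: A -> id A', A' -> num | b a


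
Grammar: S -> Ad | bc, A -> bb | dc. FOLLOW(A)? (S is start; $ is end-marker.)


$ ∈ FOLLOW(S). For each A -> αBβ: add FIRST(β)\{ε} to FOLLOW(B); if β nullable, add FOLLOW(A).
FOLLOW(A) = {d}


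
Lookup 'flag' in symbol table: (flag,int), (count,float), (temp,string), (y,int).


Lookup 'flag' → type int


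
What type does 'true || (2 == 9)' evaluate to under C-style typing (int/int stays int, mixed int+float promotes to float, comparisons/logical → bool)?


Operand types: bool || bool
Rule: logical operators take bool operands and yield bool
Result type: bool


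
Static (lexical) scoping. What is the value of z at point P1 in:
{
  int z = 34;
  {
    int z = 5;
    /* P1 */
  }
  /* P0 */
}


z declared in the same block as P1
z = 5


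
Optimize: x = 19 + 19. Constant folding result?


19 + 19 = 38 at compile time
Optimized: x = 38


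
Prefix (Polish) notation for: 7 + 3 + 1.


left-to-right (same/higher precedence on left): tree is (+ (+ 7 3) 1)
Prefix: + + 7 3 1


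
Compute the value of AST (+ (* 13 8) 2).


Evaluate inner: (* 13 8) = 104
Evaluate root: (+ 104 2) = 106
Result: 106


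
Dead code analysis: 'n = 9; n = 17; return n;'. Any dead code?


first assignment to n is overwritten before any read
Dead: 'n = 9'


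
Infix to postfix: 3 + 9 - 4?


Left to right (same or higher precedence on left)
Postfix: 3 9 + 4 -


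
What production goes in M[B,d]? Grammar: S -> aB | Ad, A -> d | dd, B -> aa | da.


For [B, d]: 'd' ∈ FIRST(da)
Entry: B -> da


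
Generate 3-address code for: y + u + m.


Break into single-operator statements:
t1 = y + u
t2 = t1 + m


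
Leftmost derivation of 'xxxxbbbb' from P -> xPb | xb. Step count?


Derivation: P => xPb => xxPbb => xxxPbbb => xxxxbbbb
Steps: 4


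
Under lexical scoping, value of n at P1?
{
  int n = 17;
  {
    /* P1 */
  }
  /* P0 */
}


P1's block does not declare n; resolves to the enclosing declaration at depth 0
n = 17


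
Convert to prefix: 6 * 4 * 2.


left-to-right (same/higher precedence on left): tree is (* (* 6 4) 2)
Prefix: * * 6 4 2


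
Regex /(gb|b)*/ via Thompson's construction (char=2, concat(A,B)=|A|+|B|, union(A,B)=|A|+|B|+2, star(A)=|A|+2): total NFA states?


Syntax tree has 3 char leaf(s), 1 union(s), 1 star(s)
chars contribute 3×2 = 6; each union adds +2; each star adds +2
Total: 6 + 2 + 2 = 10 states


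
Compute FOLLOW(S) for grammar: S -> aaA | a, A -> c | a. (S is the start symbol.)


$ ∈ FOLLOW(S). For each A -> αBβ: add FIRST(β)\{ε} to FOLLOW(B); if β nullable, add FOLLOW(A).
FOLLOW(S) = {$}


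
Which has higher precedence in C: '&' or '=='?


'==' is equality (level 6); '&' is bitwise AND (level 5)
Higher level binds tighter
'==' has higher precedence than '&'


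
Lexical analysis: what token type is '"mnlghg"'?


Pattern: double-quoted sequence
Type: STRING_LITERAL


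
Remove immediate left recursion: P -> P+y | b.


Left-recursive alternatives: P+y; non-recursive: b
Introduce P': P -> bP', P' -> +yP' | ε


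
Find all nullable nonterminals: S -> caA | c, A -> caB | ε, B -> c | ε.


A nonterminal is nullable iff some alternative derives ε (directly, or every symbol in it is nullable)
Nullable: {A, B}


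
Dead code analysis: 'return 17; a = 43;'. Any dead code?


statement follows a return and is unreachable
Dead: 'a = 43'


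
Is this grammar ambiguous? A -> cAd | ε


balanced c^n…d^n: each string has a unique parse
Unambiguous


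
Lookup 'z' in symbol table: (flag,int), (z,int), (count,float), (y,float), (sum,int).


Lookup 'z' → type int


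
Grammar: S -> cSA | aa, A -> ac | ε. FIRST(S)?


Per alternative of S: FIRST(cSA) = {c}; FIRST(aa) = {a}
FIRST(S) = {a, c}


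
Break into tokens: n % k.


Scan left to right, longest-match per lexeme
Tokens: ID(n), OP(%), ID(k)


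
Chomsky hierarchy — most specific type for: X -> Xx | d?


Left-linear: every RHS is a terminal or one nonterminal followed by a terminal
Classification: Type 3 (Regular)


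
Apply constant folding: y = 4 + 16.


4 + 16 = 20 at compile time
Optimized: y = 20


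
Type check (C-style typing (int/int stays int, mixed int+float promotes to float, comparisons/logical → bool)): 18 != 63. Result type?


Operand types: int != int
Rule: comparison yields bool
Result type: bool


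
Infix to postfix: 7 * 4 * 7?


Left to right (same or higher precedence on left)
Postfix: 7 4 * 7 *


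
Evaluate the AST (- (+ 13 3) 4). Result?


Evaluate inner: (+ 13 3) = 16
Evaluate root: (- 16 4) = 12
Result: 12


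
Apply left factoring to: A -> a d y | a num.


Common prefix: 'a'
Factored: A -> a A', A' -> d y | num


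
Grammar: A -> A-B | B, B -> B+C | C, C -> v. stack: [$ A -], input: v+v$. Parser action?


no handle ('A-' is not any RHS); shift 'v'
Action: shift


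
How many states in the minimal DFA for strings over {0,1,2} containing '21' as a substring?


KMP-style automaton: 2 progress states + 1 absorbing accept = 3
Minimal DFA: 3 states


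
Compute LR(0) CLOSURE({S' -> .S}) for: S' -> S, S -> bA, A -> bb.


Start: S' -> .S
For each item with dot before a nonterminal B, add B -> .γ for every B-production
Closure: [S' -> .S, S -> .bA]


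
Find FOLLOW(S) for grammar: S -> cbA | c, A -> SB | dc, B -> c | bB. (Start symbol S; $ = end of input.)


$ ∈ FOLLOW(S). For each A -> αBβ: add FIRST(β)\{ε} to FOLLOW(B); if β nullable, add FOLLOW(A).
FOLLOW(S) = {$, b, c}


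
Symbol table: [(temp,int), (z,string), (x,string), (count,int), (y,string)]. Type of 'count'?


Lookup 'count' → type int


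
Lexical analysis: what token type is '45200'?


Pattern: digits only
Type: INTEGER_LITERAL


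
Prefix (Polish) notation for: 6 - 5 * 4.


'*' binds tighter: tree is (- 6 (* 5 4))
Prefix: - 6 * 5 4


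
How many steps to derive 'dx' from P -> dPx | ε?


Derivation: P => dPx => dx
Steps: 2


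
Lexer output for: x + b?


Scan left to right, longest-match per lexeme
Tokens: ID(x), OP(+), ID(b)


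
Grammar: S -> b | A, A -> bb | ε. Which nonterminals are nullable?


A nonterminal is nullable iff some alternative derives ε (directly, or every symbol in it is nullable)
Nullable: {A, S}


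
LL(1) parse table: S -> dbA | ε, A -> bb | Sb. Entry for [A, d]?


For [A, d]: 'd' ∈ FIRST(Sb)
Entry: A -> Sb


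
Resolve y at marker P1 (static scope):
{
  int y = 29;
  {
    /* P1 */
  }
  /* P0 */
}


P1's block does not declare y; resolves to the enclosing declaration at depth 0
y = 29


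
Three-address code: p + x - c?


Break into single-operator statements:
t1 = p + x
t2 = t1 - c


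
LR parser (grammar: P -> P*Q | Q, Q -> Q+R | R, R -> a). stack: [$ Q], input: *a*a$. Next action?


lookahead ∉ {+} so Q won't extend; reduce P -> Q
Action: reduce (P -> Q)


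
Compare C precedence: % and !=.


'%' is multiplicative (level 10); '!=' is equality (level 6)
Higher level binds tighter
'%' has higher precedence than '!='


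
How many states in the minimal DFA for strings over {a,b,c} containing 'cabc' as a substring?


KMP-style automaton: 4 progress states + 1 absorbing accept = 5
Minimal DFA: 5 states


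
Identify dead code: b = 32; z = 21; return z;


b is assigned but never read
Dead: 'b = 32'


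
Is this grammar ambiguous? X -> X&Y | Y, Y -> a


precedence layered via separate nonterminal Y: deterministic
Unambiguous


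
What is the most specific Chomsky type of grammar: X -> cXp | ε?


Single nonterminal LHS, but c^n p^n is not regular
Classification: Type 2 (Context-Free)


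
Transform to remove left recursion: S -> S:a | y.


Left-recursive alternatives: S:a; non-recursive: y
Introduce S': S -> yS', S' -> :aS' | ε


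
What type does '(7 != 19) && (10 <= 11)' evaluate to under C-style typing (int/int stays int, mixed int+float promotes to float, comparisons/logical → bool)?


Operand types: bool && bool
Rule: logical operators take bool operands and yield bool
Result type: bool


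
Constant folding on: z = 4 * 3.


4 * 3 = 12 at compile time
Optimized: z = 12


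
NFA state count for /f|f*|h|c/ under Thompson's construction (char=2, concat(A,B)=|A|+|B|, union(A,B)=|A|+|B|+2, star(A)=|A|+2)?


Syntax tree has 4 char leaf(s), 3 union(s), 1 star(s)
chars contribute 4×2 = 8; each union adds +2; each star adds +2
Total: 8 + 6 + 2 = 16 states


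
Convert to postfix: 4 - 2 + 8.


Left to right (same or higher precedence on left)
Postfix: 4 2 - 8 +


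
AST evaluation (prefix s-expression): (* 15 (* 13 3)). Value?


Evaluate inner: (* 13 3) = 39
Evaluate root: (* 15 39) = 585
Result: 585


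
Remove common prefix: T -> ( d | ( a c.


Common prefix: '('
Factored: T -> ( T', T' -> d | a c


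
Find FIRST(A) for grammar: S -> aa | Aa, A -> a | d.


Per alternative of A: FIRST(a) = {a}; FIRST(d) = {d}
FIRST(A) = {a, d}


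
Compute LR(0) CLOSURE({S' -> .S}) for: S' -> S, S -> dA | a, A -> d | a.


Start: S' -> .S
For each item with dot before a nonterminal B, add B -> .γ for every B-production
Closure: [S' -> .S, S -> .dA, S -> .a]


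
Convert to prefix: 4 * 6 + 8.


left-to-right (same/higher precedence on left): tree is (+ (* 4 6) 8)
Prefix: + * 4 6 8


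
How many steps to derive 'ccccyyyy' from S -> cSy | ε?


Derivation: S => cSy => ccSyy => cccSyyy => ccccSyyyy => ccccyyyy
Steps: 5


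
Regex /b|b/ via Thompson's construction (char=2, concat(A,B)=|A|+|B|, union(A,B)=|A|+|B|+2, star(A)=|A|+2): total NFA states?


Syntax tree has 2 char leaf(s), 1 union(s), 0 star(s)
chars contribute 2×2 = 4; each union adds +2; each star adds +2
Total: 4 + 2 + 0 = 6 states


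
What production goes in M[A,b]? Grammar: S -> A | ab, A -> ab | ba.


For [A, b]: 'b' ∈ FIRST(ba)
Entry: A -> ba


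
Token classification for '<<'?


Pattern: operator symbol
Type: OPERATOR


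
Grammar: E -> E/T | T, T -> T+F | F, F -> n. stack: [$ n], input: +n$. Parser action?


'n' on top is the handle for F -> n
Action: reduce (F -> n)


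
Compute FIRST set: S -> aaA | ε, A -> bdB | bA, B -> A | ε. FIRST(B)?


Per alternative of B: FIRST(A) = {b}; FIRST(ε) = {ε}
FIRST(B) = {b, ε}


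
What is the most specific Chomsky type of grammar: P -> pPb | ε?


Single nonterminal LHS, but p^n b^n is not regular
Classification: Type 2 (Context-Free)


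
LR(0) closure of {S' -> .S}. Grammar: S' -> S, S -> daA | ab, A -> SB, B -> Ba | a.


Start: S' -> .S
For each item with dot before a nonterminal B, add B -> .γ for every B-production
Closure: [S' -> .S, S -> .daA, S -> .ab]


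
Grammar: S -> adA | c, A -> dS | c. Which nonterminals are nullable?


A nonterminal is nullable iff some alternative derives ε (directly, or every symbol in it is nullable)
Nullable: {}


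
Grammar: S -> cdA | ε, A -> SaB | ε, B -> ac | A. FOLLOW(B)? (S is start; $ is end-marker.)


$ ∈ FOLLOW(S). For each A -> αBβ: add FIRST(β)\{ε} to FOLLOW(B); if β nullable, add FOLLOW(A).
FOLLOW(B) = {$, a}


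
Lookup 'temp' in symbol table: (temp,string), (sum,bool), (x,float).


Lookup 'temp' → type string


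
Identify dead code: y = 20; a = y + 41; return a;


y is read by a's definition; a is returned
No dead code


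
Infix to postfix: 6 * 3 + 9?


Left to right (same or higher precedence on left)
Postfix: 6 3 * 9 +


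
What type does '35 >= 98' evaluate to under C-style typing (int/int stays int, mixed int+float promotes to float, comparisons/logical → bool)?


Operand types: int >= int
Rule: comparison yields bool
Result type: bool


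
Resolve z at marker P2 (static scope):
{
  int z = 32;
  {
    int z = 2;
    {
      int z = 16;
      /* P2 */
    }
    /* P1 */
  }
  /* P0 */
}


z declared in the same block as P2
z = 16


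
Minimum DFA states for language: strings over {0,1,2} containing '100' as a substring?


KMP-style automaton: 3 progress states + 1 absorbing accept = 4
Minimal DFA: 4 states


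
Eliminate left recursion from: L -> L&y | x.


Left-recursive alternatives: L&y; non-recursive: x
Introduce L': L -> xL', L' -> &yL' | ε


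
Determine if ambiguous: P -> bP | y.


right-linear, alternatives start with distinct terminals 'b' vs 'y': unique leftmost derivation
Unambiguous


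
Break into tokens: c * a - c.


Scan left to right, longest-match per lexeme
Tokens: ID(c), OP(*), ID(a), OP(-), ID(c)


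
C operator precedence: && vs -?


'-' is additive (level 9); '&&' is logical AND (level 2)
Higher level binds tighter
'-' has higher precedence than '&&'


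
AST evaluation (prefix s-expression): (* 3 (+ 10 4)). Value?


Evaluate inner: (+ 10 4) = 14
Evaluate root: (* 3 14) = 42
Result: 42


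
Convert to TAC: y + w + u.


Break into single-operator statements:
t1 = y + w
t2 = t1 + u


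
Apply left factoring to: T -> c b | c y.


Common prefix: 'c'
Factored: T -> c T', T' -> b | y


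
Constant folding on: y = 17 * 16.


17 * 16 = 272 at compile time
Optimized: y = 272


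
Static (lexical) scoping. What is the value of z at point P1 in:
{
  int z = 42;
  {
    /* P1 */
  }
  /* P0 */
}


P1's block does not declare z; resolves to the enclosing declaration at depth 0
z = 42


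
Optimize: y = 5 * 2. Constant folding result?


5 * 2 = 10 at compile time
Optimized: y = 10


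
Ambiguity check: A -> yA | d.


right-linear, alternatives start with distinct terminals 'y' vs 'd': unique leftmost derivation
Unambiguous


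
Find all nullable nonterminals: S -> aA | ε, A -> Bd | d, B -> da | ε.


A nonterminal is nullable iff some alternative derives ε (directly, or every symbol in it is nullable)
Nullable: {B, S}


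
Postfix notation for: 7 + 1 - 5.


Left to right (same or higher precedence on left)
Postfix: 7 1 + 5 -


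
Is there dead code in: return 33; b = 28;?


statement follows a return and is unreachable
Dead: 'b = 28'


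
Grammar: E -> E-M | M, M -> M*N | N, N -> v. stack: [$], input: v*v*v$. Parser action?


no handle on stack; shift 'v'
Action: shift


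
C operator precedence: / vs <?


'/' is multiplicative (level 10); '<' is relational (level 7)
Higher level binds tighter
'/' has higher precedence than '<'


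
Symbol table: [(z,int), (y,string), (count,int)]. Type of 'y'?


Lookup 'y' → type string


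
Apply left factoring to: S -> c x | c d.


Common prefix: 'c'
Factored: S -> c S', S' -> x | d


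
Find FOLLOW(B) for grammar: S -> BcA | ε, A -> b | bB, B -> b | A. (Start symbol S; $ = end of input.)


$ ∈ FOLLOW(S). For each A -> αBβ: add FIRST(β)\{ε} to FOLLOW(B); if β nullable, add FOLLOW(A).
FOLLOW(B) = {$, c}


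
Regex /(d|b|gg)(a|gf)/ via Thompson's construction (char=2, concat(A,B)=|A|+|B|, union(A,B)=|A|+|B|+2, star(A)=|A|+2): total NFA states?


Syntax tree has 7 char leaf(s), 3 union(s), 0 star(s)
chars contribute 7×2 = 14; each union adds +2; each star adds +2
Total: 14 + 6 + 0 = 20 states


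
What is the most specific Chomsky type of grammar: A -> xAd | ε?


Single nonterminal LHS, but x^n d^n is not regular
Classification: Type 2 (Context-Free)


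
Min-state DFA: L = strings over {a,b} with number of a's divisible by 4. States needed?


Track (count of a) mod 4: states 0..3, accept at 0
Minimal DFA: 4 states


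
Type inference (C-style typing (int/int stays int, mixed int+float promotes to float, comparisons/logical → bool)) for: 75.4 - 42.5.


Operand types: float - float
Rule: mixed int/float promotes to float; int/int stays int
Result type: float


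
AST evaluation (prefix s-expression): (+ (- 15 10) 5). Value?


Evaluate inner: (- 15 10) = 5
Evaluate root: (+ 5 5) = 10
Result: 10


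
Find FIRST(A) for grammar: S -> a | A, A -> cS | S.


Per alternative of A: FIRST(cS) = {c}; FIRST(S) = {a, c}
FIRST(A) = {a, c}


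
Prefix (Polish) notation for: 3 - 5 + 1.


left-to-right (same/higher precedence on left): tree is (+ (- 3 5) 1)
Prefix: + - 3 5 1


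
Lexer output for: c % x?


Scan left to right, longest-match per lexeme
Tokens: ID(c), OP(%), ID(x)


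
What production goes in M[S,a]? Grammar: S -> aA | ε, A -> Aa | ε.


For [S, a]: 'a' ∈ FIRST(aA)
Entry: S -> aA


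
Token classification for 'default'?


Pattern: reserved word
Type: KEYWORD


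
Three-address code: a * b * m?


Break into single-operator statements:
t1 = a * b
t2 = t1 * m


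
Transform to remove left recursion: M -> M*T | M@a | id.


Left-recursive alternatives: M*T, M@a; non-recursive: id
Introduce M': M -> idM', M' -> *TM' | @aM' | ε


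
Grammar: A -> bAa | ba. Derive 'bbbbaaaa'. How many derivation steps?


Derivation: A => bAa => bbAaa => bbbAaaa => bbbbaaaa
Steps: 4


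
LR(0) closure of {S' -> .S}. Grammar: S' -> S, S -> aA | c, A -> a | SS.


Start: S' -> .S
For each item with dot before a nonterminal B, add B -> .γ for every B-production
Closure: [S' -> .S, S -> .aA, S -> .c]


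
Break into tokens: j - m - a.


Scan left to right, longest-match per lexeme
Tokens: ID(j), OP(-), ID(m), OP(-), ID(a)


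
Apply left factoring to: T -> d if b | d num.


Common prefix: 'd'
Factored: T -> d T', T' -> if b | num


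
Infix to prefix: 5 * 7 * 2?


left-to-right (same/higher precedence on left): tree is (* (* 5 7) 2)
Prefix: * * 5 7 2


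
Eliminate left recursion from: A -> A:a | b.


Left-recursive alternatives: A:a; non-recursive: b
Introduce A': A -> bA', A' -> :aA' | ε


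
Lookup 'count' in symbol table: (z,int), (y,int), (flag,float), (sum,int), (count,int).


Lookup 'count' → type int


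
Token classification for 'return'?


Pattern: reserved word
Type: KEYWORD


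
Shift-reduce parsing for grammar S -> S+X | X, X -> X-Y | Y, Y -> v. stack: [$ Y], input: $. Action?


'Y' (not preceded by X-) is the handle for X -> Y
Action: reduce (X -> Y)


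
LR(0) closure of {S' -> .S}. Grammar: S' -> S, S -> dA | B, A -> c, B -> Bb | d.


Start: S' -> .S
For each item with dot before a nonterminal B, add B -> .γ for every B-production
Closure: [S' -> .S, S -> .dA, S -> .B, B -> .Bb, B -> .d]


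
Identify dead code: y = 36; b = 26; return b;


y is assigned but never read
Dead: 'y = 36'


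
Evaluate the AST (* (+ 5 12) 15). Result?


Evaluate inner: (+ 5 12) = 17
Evaluate root: (* 17 15) = 255
Result: 255


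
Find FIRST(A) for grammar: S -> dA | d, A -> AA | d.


Per alternative of A: FIRST(AA) = {d}; FIRST(d) = {d}
FIRST(A) = {d}


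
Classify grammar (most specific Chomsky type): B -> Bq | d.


Left-linear: every RHS is a terminal or one nonterminal followed by a terminal
Classification: Type 3 (Regular)


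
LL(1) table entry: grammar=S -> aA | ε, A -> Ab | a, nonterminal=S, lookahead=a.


For [S, a]: 'a' ∈ FIRST(aA)
Entry: S -> aA


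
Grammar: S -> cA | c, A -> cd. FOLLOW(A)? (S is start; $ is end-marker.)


$ ∈ FOLLOW(S). For each A -> αBβ: add FIRST(β)\{ε} to FOLLOW(B); if β nullable, add FOLLOW(A).
FOLLOW(A) = {$}


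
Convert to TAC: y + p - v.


Break into single-operator statements:
t1 = y + p
t2 = t1 - v


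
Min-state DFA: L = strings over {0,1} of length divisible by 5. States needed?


Track length mod 5: states 0..4, accept at 0
Minimal DFA: 5 states


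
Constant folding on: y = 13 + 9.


13 + 9 = 22 at compile time
Optimized: y = 22


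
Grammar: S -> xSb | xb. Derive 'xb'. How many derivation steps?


Derivation: S => xb
Steps: 1


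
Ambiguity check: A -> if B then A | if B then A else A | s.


dangling else: 'if B then if B then s else s' parses two ways
Ambiguous


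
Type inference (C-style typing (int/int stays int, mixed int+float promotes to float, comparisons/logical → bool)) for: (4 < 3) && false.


Operand types: bool && bool
Rule: logical operators take bool operands and yield bool
Result type: bool


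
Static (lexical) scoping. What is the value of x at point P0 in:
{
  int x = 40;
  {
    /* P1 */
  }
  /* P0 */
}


x declared in the same block as P0
x = 40


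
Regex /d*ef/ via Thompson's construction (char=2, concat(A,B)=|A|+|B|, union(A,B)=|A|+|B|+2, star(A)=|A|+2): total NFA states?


Syntax tree has 3 char leaf(s), 0 union(s), 1 star(s)
chars contribute 3×2 = 6; each union adds +2; each star adds +2
Total: 6 + 0 + 2 = 8 states


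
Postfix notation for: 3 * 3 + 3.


Left to right (same or higher precedence on left)
Postfix: 3 3 * 3 +


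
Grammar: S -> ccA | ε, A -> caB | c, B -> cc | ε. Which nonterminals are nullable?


A nonterminal is nullable iff some alternative derives ε (directly, or every symbol in it is nullable)
Nullable: {B, S}


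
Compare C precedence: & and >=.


'>=' is relational (level 7); '&' is bitwise AND (level 5)
Higher level binds tighter
'>=' has higher precedence than '&'


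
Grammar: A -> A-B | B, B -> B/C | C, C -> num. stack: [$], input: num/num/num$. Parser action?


no handle on stack; shift 'num'
Action: shift


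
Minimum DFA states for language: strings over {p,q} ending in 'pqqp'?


Track the longest suffix of input matching a prefix of 'pqqp': 5 classes (prefixes of length 0..4)
Minimal DFA: 5 states


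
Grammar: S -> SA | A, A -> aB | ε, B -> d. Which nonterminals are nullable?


A nonterminal is nullable iff some alternative derives ε (directly, or every symbol in it is nullable)
Nullable: {A, S}


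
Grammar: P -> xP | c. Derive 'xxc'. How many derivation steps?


Derivation: P => xP => xxP => xxc
Steps: 3


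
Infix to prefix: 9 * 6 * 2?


left-to-right (same/higher precedence on left): tree is (* (* 9 6) 2)
Prefix: * * 9 6 2


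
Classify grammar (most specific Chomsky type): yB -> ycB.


LHS has context (more than one symbol) and |LHS| ≤ |RHS|
Classification: Type 1 (Context-Sensitive)


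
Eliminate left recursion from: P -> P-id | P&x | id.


Left-recursive alternatives: P-id, P&x; non-recursive: id
Introduce P': P -> idP', P' -> -idP' | &xP' | ε


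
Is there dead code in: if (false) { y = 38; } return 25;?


condition is constant false, so the whole block is unreachable
Dead: 'if (false) { y = 38; }'


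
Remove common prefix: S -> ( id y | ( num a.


Common prefix: '('
Factored: S -> ( S', S' -> id y | num a


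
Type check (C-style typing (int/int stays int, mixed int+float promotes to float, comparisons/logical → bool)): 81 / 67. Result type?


Operand types: int / int
Rule: mixed int/float promotes to float; int/int stays int
Result type: int


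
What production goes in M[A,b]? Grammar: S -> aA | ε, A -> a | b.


For [A, b]: 'b' ∈ FIRST(b)
Entry: A -> b


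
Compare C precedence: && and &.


'&' is bitwise AND (level 5); '&&' is logical AND (level 2)
Higher level binds tighter
'&' has higher precedence than '&&'


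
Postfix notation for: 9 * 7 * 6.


Left to right (same or higher precedence on left)
Postfix: 9 7 * 6 *


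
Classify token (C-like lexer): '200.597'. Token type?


Pattern: digits with a decimal point
Type: FLOAT_LITERAL


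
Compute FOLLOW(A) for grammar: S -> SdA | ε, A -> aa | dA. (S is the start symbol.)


$ ∈ FOLLOW(S). For each A -> αBβ: add FIRST(β)\{ε} to FOLLOW(B); if β nullable, add FOLLOW(A).
FOLLOW(A) = {$, d}


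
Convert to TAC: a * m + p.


Break into single-operator statements:
t1 = a * m
t2 = t1 + p


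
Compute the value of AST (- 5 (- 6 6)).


Evaluate inner: (- 6 6) = 0
Evaluate root: (- 5 0) = 5
Result: 5


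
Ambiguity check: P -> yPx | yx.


balanced y^n…x^n: each string has a unique parse
Unambiguous


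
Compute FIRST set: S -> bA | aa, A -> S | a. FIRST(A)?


Per alternative of A: FIRST(S) = {a, b}; FIRST(a) = {a}
FIRST(A) = {a, b}


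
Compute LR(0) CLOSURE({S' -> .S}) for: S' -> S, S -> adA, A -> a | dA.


Start: S' -> .S
For each item with dot before a nonterminal B, add B -> .γ for every B-production
Closure: [S' -> .S, S -> .adA]


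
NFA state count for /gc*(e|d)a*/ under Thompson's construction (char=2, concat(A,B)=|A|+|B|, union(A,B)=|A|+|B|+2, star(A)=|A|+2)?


Syntax tree has 5 char leaf(s), 1 union(s), 2 star(s)
chars contribute 5×2 = 10; each union adds +2; each star adds +2
Total: 10 + 2 + 4 = 16 states


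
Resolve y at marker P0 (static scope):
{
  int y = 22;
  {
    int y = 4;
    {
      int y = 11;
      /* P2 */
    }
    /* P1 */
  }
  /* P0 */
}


y declared in the same block as P0
y = 22


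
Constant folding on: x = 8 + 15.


8 + 15 = 23 at compile time
Optimized: x = 23


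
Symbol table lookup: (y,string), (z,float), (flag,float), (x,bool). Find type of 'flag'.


Lookup 'flag' → type float


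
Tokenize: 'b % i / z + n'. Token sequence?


Scan left to right, longest-match per lexeme
Tokens: ID(b), OP(%), ID(i), OP(/), ID(z), OP(+), ID(n)


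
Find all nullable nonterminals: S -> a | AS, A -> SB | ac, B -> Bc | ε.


A nonterminal is nullable iff some alternative derives ε (directly, or every symbol in it is nullable)
Nullable: {B}


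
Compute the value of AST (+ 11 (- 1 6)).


Evaluate inner: (- 1 6) = -5
Evaluate root: (+ 11 -5) = 6
Result: 6


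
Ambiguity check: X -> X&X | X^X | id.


'id&id^id' has two parse trees (no precedence encoded between & and ^)
Ambiguous


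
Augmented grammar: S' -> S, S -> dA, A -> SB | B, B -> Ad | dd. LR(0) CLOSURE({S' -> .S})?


Start: S' -> .S
For each item with dot before a nonterminal B, add B -> .γ for every B-production
Closure: [S' -> .S, S -> .dA]


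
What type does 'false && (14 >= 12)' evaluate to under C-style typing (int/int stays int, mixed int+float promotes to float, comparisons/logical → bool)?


Operand types: bool && bool
Rule: logical operators take bool operands and yield bool
Result type: bool


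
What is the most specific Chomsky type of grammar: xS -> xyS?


LHS has context (more than one symbol) and |LHS| ≤ |RHS|
Classification: Type 1 (Context-Sensitive)


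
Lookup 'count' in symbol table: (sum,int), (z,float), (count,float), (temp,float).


Lookup 'count' → type float


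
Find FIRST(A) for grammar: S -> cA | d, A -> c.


Per alternative of A: FIRST(c) = {c}
FIRST(A) = {c}


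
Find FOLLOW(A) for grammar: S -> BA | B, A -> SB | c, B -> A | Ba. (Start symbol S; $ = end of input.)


$ ∈ FOLLOW(S). For each A -> αBβ: add FIRST(β)\{ε} to FOLLOW(B); if β nullable, add FOLLOW(A).
FOLLOW(A) = {$, a, c}


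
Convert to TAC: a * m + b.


Break into single-operator statements:
t1 = a * m
t2 = t1 + b


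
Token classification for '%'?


Pattern: operator symbol
Type: OPERATOR


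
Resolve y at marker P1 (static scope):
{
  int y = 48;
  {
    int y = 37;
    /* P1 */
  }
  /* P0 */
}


y declared in the same block as P1
y = 37


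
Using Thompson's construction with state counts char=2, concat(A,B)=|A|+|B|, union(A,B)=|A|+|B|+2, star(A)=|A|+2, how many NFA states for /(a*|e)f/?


Syntax tree has 3 char leaf(s), 1 union(s), 1 star(s)
chars contribute 3×2 = 6; each union adds +2; each star adds +2
Total: 6 + 2 + 2 = 10 states


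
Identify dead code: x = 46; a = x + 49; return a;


x is read by a's definition; a is returned
No dead code


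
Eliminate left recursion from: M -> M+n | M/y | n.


Left-recursive alternatives: M+n, M/y; non-recursive: n
Introduce M': M -> nM', M' -> +nM' | /yM' | ε


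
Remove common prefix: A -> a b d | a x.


Common prefix: 'a'
Factored: A -> a A', A' -> b d | x


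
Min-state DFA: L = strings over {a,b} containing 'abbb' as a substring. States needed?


KMP-style automaton: 4 progress states + 1 absorbing accept = 5
Minimal DFA: 5 states


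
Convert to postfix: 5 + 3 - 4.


Left to right (same or higher precedence on left)
Postfix: 5 3 + 4 -


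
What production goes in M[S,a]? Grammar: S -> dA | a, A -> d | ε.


For [S, a]: 'a' ∈ FIRST(a)
Entry: S -> a


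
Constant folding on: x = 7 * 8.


7 * 8 = 56 at compile time
Optimized: x = 56


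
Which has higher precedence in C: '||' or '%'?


'%' is multiplicative (level 10); '||' is logical OR (level 1)
Higher level binds tighter
'%' has higher precedence than '||'


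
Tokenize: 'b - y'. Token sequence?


Scan left to right, longest-match per lexeme
Tokens: ID(b), OP(-), ID(y)


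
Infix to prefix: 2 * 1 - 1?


left-to-right (same/higher precedence on left): tree is (- (* 2 1) 1)
Prefix: - * 2 1 1


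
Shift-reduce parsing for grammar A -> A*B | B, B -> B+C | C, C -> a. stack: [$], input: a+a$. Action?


no handle on stack; shift 'a'
Action: shift


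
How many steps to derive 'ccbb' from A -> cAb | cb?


Derivation: A => cAb => ccbb
Steps: 2


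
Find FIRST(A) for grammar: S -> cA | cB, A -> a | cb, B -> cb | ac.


Per alternative of A: FIRST(a) = {a}; FIRST(cb) = {c}
FIRST(A) = {a, c}


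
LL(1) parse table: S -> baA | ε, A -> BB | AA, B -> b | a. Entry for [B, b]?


For [B, b]: 'b' ∈ FIRST(b)
Entry: B -> b


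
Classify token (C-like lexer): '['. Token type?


Pattern: delimiter/punctuation
Type: PUNCTUATION


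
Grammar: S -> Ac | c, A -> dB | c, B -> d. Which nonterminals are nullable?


A nonterminal is nullable iff some alternative derives ε (directly, or every symbol in it is nullable)
Nullable: {}


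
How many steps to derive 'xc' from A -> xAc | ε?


Derivation: A => xAc => xc
Steps: 2


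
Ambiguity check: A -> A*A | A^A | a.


'a*a^a' has two parse trees (no precedence encoded between * and ^)
Ambiguous


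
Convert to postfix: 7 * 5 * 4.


Left to right (same or higher precedence on left)
Postfix: 7 5 * 4 *


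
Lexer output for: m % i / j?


Scan left to right, longest-match per lexeme
Tokens: ID(m), OP(%), ID(i), OP(/), ID(j)


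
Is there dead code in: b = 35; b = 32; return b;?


first assignment to b is overwritten before any read
Dead: 'b = 35'


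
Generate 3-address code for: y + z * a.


Break into single-operator statements:
t1 = z * a
t2 = y + t1


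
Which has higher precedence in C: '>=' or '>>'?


'>>' is shift (level 8); '>=' is relational (level 7)
Higher level binds tighter
'>>' has higher precedence than '>='


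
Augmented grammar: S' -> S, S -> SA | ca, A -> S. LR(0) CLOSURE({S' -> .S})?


Start: S' -> .S
For each item with dot before a nonterminal B, add B -> .γ for every B-production
Closure: [S' -> .S, S -> .SA, S -> .ca]


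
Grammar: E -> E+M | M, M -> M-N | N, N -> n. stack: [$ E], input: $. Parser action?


start symbol E on stack, input exhausted
Action: accept


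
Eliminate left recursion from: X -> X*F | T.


Left-recursive alternatives: X*F; non-recursive: T
Introduce X': X -> TX', X' -> *FX' | ε


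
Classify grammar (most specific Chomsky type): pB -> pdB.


LHS has context (more than one symbol) and |LHS| ≤ |RHS|
Classification: Type 1 (Context-Sensitive)


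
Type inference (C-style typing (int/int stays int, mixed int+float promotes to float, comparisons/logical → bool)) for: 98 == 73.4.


Operand types: int == float
Rule: comparison yields bool
Result type: bool


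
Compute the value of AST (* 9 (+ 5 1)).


Evaluate inner: (+ 5 1) = 6
Evaluate root: (* 9 6) = 54
Result: 54


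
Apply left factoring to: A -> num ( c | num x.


Common prefix: 'num'
Factored: A -> num A', A' -> ( c | x


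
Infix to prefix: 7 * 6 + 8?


left-to-right (same/higher precedence on left): tree is (+ (* 7 6) 8)
Prefix: + * 7 6 8


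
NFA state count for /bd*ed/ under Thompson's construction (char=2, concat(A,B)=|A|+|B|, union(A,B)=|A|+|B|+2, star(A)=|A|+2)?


Syntax tree has 4 char leaf(s), 0 union(s), 1 star(s)
chars contribute 4×2 = 8; each union adds +2; each star adds +2
Total: 8 + 0 + 2 = 10 states


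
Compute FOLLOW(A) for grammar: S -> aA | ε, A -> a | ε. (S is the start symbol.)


$ ∈ FOLLOW(S). For each A -> αBβ: add FIRST(β)\{ε} to FOLLOW(B); if β nullable, add FOLLOW(A).
FOLLOW(A) = {$}


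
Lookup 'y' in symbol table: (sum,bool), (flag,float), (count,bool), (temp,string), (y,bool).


Lookup 'y' → type bool


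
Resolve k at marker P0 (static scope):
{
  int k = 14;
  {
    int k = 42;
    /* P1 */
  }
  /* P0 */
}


k declared in the same block as P0
k = 14


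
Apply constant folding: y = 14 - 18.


14 - 18 = -4 at compile time
Optimized: y = -4


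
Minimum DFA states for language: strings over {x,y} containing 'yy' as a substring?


KMP-style automaton: 2 progress states + 1 absorbing accept = 3
Minimal DFA: 3 states


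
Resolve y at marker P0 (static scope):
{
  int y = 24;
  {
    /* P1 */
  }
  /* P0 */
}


y declared in the same block as P0
y = 24


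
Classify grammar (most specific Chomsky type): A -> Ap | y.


Left-linear: every RHS is a terminal or one nonterminal followed by a terminal
Classification: Type 3 (Regular)


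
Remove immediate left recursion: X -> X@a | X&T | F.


Left-recursive alternatives: X@a, X&T; non-recursive: F
Introduce X': X -> FX', X' -> @aX' | &TX' | ε


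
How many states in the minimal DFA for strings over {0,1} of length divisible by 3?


Track length mod 3: states 0..2, accept at 0
Minimal DFA: 3 states


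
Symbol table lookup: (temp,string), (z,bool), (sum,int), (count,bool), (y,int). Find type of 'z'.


Lookup 'z' → type bool


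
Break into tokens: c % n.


Scan left to right, longest-match per lexeme
Tokens: ID(c), OP(%), ID(n)


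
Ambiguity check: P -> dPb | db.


balanced d^n…b^n: each string has a unique parse
Unambiguous


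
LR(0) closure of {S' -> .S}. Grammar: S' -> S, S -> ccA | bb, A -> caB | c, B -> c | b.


Start: S' -> .S
For each item with dot before a nonterminal B, add B -> .γ for every B-production
Closure: [S' -> .S, S -> .ccA, S -> .bb]


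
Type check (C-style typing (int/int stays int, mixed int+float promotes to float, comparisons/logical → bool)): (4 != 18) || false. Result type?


Operand types: bool || bool
Rule: logical operators take bool operands and yield bool
Result type: bool


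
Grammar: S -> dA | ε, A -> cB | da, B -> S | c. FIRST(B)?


Per alternative of B: FIRST(S) = {d, ε}; FIRST(c) = {c}
FIRST(B) = {c, d, ε}


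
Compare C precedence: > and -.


'-' is additive (level 9); '>' is relational (level 7)
Higher level binds tighter
'-' has higher precedence than '>'


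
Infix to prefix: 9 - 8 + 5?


left-to-right (same/higher precedence on left): tree is (+ (- 9 8) 5)
Prefix: + - 9 8 5


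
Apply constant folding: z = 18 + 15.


18 + 15 = 33 at compile time
Optimized: z = 33


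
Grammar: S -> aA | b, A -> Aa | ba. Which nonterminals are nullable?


A nonterminal is nullable iff some alternative derives ε (directly, or every symbol in it is nullable)
Nullable: {}


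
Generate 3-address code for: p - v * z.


Break into single-operator statements:
t1 = v * z
t2 = p - t1


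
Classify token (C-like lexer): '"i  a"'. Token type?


Pattern: double-quoted sequence
Type: STRING_LITERAL


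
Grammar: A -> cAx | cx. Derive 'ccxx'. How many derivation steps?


Derivation: A => cAx => ccxx
Steps: 2


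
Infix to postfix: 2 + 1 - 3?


Left to right (same or higher precedence on left)
Postfix: 2 1 + 3 -


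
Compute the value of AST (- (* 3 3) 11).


Evaluate inner: (* 3 3) = 9
Evaluate root: (- 9 11) = -2
Result: -2


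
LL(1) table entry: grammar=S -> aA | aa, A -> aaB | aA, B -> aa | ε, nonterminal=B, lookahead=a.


For [B, a]: 'a' ∈ FIRST(aa)
Entry: B -> aa


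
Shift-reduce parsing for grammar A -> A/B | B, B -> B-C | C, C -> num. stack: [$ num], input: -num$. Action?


'num' on top is the handle for C -> num
Action: reduce (C -> num)


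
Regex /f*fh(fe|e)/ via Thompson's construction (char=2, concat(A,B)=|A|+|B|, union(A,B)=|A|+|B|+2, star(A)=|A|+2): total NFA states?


Syntax tree has 6 char leaf(s), 1 union(s), 1 star(s)
chars contribute 6×2 = 12; each union adds +2; each star adds +2
Total: 12 + 2 + 2 = 16 states


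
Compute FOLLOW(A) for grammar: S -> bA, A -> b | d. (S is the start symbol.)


$ ∈ FOLLOW(S). For each A -> αBβ: add FIRST(β)\{ε} to FOLLOW(B); if β nullable, add FOLLOW(A).
FOLLOW(A) = {$}


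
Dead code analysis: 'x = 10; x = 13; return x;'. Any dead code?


first assignment to x is overwritten before any read
Dead: 'x = 10'


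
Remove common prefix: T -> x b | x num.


Common prefix: 'x'
Factored: T -> x T', T' -> b | num


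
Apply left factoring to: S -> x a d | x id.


Common prefix: 'x'
Factored: S -> x S', S' -> a d | id


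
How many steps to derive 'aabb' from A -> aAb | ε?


Derivation: A => aAb => aaAbb => aabb
Steps: 3


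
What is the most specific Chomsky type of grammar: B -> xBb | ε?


Single nonterminal LHS, but x^n b^n is not regular
Classification: Type 2 (Context-Free)


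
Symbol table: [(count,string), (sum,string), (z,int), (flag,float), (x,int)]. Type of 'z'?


Lookup 'z' → type int


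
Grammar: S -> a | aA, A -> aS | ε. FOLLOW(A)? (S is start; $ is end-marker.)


$ ∈ FOLLOW(S). For each A -> αBβ: add FIRST(β)\{ε} to FOLLOW(B); if β nullable, add FOLLOW(A).
FOLLOW(A) = {$}


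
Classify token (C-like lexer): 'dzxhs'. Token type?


Pattern: letter/underscore followed by alphanumerics, not a keyword
Type: IDENTIFIER
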